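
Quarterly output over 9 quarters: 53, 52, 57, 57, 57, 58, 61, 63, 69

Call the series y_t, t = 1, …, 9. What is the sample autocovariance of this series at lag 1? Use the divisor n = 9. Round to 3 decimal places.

12.027

Mean ȳ = (53 + 52 + 57 + 57 + 57 + 58 + 61 + 63 + 69)/9 = 58.5556
Σ_{t=1}^{8}(y_t−ȳ)(y_{t+1}−ȳ) = 108.2469
γ_1 = 108.2469 / 9 = 12.027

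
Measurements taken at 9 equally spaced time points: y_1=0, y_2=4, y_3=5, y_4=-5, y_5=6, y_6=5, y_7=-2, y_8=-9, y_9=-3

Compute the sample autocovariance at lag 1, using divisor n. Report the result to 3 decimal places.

Mean ȳ = (0 + 4 + 5 − 5 + 6 + 5 − 2 − 9 − 3)/9 = 0.1111
Σ_{t=1}^{8}(y_t−ȳ)(y_{t+1}−ȳ) = 29.5432
γ_1 = 29.5432 / 9 = 3.283

3.283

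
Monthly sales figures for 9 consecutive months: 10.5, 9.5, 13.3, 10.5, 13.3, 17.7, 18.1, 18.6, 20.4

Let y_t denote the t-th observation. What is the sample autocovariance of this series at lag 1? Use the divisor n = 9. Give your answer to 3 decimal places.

9.143

Mean ȳ = (10.5 + 9.5 + 13.3 + 10.5 + 13.3 + 17.7 + 18.1 + 18.6 + 20.4)/9 = 14.6556
Σ_{t=1}^{8}(y_t−ȳ)(y_{t+1}−ȳ) = 82.2836
γ_1 = 82.2836 / 9 = 9.143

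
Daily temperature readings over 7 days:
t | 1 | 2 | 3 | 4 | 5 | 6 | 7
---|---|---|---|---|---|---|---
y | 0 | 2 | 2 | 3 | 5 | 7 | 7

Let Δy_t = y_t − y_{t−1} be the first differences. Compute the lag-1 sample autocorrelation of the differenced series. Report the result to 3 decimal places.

First differences Δy: 2, 0, 1, 2, 2, 0
Mean of differences = 1.1667
Numerator Σ(Δy_t−Δȳ)(Δy_{t+1}−Δȳ) = -1.1944
Denominator Σ(Δy_t−Δȳ)² = 4.8333
r_1(Δy) = -1.1944 / 4.8333 = -0.247

-0.247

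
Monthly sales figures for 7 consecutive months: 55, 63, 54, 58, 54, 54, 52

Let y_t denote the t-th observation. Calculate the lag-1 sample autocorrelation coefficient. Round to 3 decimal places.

Mean ȳ = (55 + 63 + 54 + 58 + 54 + 54 + 52)/7 = 55.7143
Deviations from mean: -0.7143, 7.2857, -1.7143, 2.2857, -1.7143, -1.7143, -3.7143
Σ(y_t−ȳ)(y_{t+1}−ȳ) = (-5.2041) + (-12.4898) + (-3.9184) + (-3.9184) + (2.9388) + (6.3673) = -16.2245
Denominator Σ(y_t−ȳ)² = 81.4286
r_1 = -16.2245 / 81.4286 = -0.199

-0.199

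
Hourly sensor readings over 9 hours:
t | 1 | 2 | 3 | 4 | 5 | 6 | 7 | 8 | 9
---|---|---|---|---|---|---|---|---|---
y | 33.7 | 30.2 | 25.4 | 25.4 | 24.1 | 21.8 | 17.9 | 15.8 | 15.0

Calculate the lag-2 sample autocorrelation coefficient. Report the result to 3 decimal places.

Mean ȳ = (33.7 + 30.2 + 25.4 + 25.4 + 24.1 + 21.8 + 17.9 + 15.8 + 15.0)/9 = 23.2556
Numerator Σ_{t=1}^{7}(y_t−ȳ)(y_{t+2}−ȳ) = 86.5216
Denominator Σ(y_t−ȳ)² = 321.7622
r_2 = 86.5216 / 321.7622 = 0.269

0.269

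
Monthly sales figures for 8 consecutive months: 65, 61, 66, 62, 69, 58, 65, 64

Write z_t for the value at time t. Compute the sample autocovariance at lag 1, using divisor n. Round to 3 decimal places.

-7.477

Mean z̄ = (65 + 61 + 66 + 62 + 69 + 58 + 65 + 64)/8 = 63.7500
Deviations: 1.2500, -2.7500, 2.2500, -1.7500, 5.2500, -5.7500, 1.2500, 0.2500
Σ_{t=1}^{7}(z_t−z̄)(z_{t+1}−z̄) = -59.8125
γ_1 = -59.8125 / 8 = -7.477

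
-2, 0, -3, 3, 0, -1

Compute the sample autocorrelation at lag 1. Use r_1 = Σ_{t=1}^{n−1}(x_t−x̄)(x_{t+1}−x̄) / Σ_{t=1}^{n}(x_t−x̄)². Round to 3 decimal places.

-0.430

Mean x̄ = (-2 + 0 − 3 + 3 + 0 − 1)/6 = -0.5000
Deviations from mean: -1.5000, 0.5000, -2.5000, 3.5000, 0.5000, -0.5000
Σ(x_t−x̄)(x_{t+1}−x̄) = (-0.7500) + (-1.2500) + (-8.7500) + (1.7500) + (-0.2500) = -9.2500
Denominator Σ(x_t−x̄)² = 21.5000
r_1 = -9.2500 / 21.5000 = -0.430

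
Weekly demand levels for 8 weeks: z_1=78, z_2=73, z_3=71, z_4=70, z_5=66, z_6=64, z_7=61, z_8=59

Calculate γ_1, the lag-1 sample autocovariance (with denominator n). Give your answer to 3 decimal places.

20.648

Mean z̄ = (78 + 73 + 71 + 70 + 66 + 64 + 61 + 59)/8 = 67.7500
Deviations: 10.2500, 5.2500, 3.2500, 2.2500, -1.7500, -3.7500, -6.7500, -8.7500
Σ_{t=1}^{7}(z_t−z̄)(z_{t+1}−z̄) = 165.1875
γ_1 = 165.1875 / 8 = 20.648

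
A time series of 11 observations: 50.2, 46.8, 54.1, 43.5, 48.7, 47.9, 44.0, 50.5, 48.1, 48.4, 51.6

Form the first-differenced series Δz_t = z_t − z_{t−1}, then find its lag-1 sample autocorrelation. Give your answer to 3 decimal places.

First differences Δz: -3.4, 7.3, -10.6, 5.2, -0.8, -3.9, 6.5, -2.4, 0.3, 3.2
Mean of differences = 0.1400
Numerator Σ(Δz_t−Δz̄)(Δz_{t+1}−Δz̄) = -199.3136
Denominator Σ(Δz_t−Δz̄)² = 278.2440
r_1(Δz) = -199.3136 / 278.2440 = -0.716

-0.716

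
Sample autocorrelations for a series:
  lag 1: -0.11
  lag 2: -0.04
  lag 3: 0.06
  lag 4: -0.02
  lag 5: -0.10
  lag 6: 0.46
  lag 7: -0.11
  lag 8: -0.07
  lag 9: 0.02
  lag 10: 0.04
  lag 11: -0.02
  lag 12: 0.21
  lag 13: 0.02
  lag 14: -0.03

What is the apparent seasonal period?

6

The largest autocorrelation is r_6 = 0.46, with a weaker echo at lag 12 (0.21); the remaining lags stay at or below 0.06.
The dominant spike at lag 6 indicates a seasonal period of 6.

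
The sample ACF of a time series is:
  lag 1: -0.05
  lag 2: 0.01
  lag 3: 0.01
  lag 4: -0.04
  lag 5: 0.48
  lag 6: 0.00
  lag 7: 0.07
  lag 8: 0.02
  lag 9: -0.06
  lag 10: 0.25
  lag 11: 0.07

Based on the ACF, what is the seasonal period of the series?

5

The largest autocorrelation is r_5 = 0.48, with a weaker echo at lag 10 (0.25); the remaining lags stay at or below 0.07.
The dominant spike at lag 5 indicates a seasonal period of 5.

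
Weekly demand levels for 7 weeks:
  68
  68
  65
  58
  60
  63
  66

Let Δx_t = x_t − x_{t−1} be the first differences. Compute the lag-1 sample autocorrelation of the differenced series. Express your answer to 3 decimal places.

First differences Δx: 0, -3, -7, 2, 3, 3
Mean of differences = -0.3333
Numerator Σ(Δx_t−Δx̄)(Δx_{t+1}−Δx̄) = 20.2222
Denominator Σ(Δx_t−Δx̄)² = 79.3333
r_1(Δx) = 20.2222 / 79.3333 = 0.255

0.255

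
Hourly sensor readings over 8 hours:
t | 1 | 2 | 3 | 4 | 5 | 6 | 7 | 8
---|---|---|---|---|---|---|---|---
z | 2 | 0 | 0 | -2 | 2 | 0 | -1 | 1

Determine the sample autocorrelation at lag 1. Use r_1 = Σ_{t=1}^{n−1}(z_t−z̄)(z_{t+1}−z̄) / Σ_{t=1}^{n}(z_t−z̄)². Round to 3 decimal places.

-0.356

Mean z̄ = (2 + 0 + 0 − 2 + 2 + 0 − 1 + 1)/8 = 0.2500
Deviations from mean: 1.7500, -0.2500, -0.2500, -2.2500, 1.7500, -0.2500, -1.2500, 0.7500
Numerator Σ_{t=1}^{7}(z_t−z̄)(z_{t+1}−z̄) = -4.8125
Denominator Σ(z_t−z̄)² = 13.5000
r_1 = -4.8125 / 13.5000 = -0.356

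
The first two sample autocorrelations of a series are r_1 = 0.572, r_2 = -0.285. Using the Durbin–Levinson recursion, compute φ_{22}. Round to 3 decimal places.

φ_{22} = (r_2 − r_1²) / (1 − r_1²)
r_1² = (0.572)² = 0.327184
Numerator = -0.285 − 0.3272 = -0.6122; denominator = 1 − 0.3272 = 0.6728
φ_{22} = -0.6122 / 0.6728 = -0.910

-0.910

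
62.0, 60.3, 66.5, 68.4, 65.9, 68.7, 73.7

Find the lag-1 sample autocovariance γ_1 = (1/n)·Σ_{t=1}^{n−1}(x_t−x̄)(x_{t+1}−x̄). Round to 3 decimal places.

5.897

Mean x̄ = (62.0 + 60.3 + 66.5 + 68.4 + 65.9 + 68.7 + 73.7)/7 = 66.5000
Deviations: -4.5000, -6.2000, 0.0000, 1.9000, -0.6000, 2.2000, 7.2000
Σ_{t=1}^{6}(x_t−x̄)(x_{t+1}−x̄) = 41.2800
γ_1 = 41.2800 / 7 = 5.897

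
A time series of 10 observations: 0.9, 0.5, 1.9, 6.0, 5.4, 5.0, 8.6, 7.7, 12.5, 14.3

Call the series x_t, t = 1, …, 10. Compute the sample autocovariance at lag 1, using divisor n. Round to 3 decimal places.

11.805

Mean x̄ = (0.9 + 0.5 + 1.9 + 6.0 + 5.4 + 5.0 + 8.6 + 7.7 + 12.5 + 14.3)/10 = 6.2800
Σ_{t=1}^{9}(x_t−x̄)(x_{t+1}−x̄) = 118.0536
γ_1 = 118.0536 / 10 = 11.805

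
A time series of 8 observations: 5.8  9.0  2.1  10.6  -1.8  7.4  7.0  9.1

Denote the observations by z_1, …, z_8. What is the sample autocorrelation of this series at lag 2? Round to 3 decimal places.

0.411

Mean z̄ = (5.8 + 9.0 + 2.1 + 10.6 − 1.8 + 7.4 + 7.0 + 9.1)/8 = 6.1500
Deviations from mean: -0.3500, 2.8500, -4.0500, 4.4500, -7.9500, 1.2500, 0.8500, 2.9500
Numerator Σ_{t=1}^{6}(z_t−z̄)(z_{t+2}−z̄) = 48.7900
Denominator Σ(z_t−z̄)² = 118.6400
r_2 = 48.7900 / 118.6400 = 0.411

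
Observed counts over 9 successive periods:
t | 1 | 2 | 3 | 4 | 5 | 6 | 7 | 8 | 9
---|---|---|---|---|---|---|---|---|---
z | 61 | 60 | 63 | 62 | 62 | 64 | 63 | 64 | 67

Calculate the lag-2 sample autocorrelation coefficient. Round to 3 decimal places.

Mean z̄ = (61 + 60 + 63 + 62 + 62 + 64 + 63 + 64 + 67)/9 = 62.8889
Σ(z_t−z̄)(z_{t+2}−z̄) = (-0.2099) + (2.5679) + (-0.0988) + (-0.9877) + (-0.0988) + (1.2346) + (0.4568) = 2.8642
Denominator Σ(z_t−z̄)² = 32.8889
r_2 = 2.8642 / 32.8889 = 0.087

0.087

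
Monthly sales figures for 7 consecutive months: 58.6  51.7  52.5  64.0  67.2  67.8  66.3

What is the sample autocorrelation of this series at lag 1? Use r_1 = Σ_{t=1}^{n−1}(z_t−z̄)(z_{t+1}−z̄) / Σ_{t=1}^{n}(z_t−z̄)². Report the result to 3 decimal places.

Mean z̄ = (58.6 + 51.7 + 52.5 + 64.0 + 67.2 + 67.8 + 66.3)/7 = 61.1571
Deviations from mean: -2.5571, -9.4571, -8.6571, 2.8429, 6.0429, 6.6429, 5.1429
Σ(z_t−z̄)(z_{t+1}−z̄) = (24.1833) + (81.8718) + (-24.6110) + (17.1790) + (40.1418) + (34.1633) = 172.9282
Denominator Σ(z_t−z̄)² = 286.0971
r_1 = 172.9282 / 286.0971 = 0.604

0.604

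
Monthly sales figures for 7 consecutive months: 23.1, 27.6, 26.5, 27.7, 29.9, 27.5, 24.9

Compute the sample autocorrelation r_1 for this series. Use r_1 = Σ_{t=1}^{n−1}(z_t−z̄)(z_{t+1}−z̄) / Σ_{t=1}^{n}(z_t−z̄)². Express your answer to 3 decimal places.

Mean z̄ = (23.1 + 27.6 + 26.5 + 27.7 + 29.9 + 27.5 + 24.9)/7 = 26.7429
Deviations from mean: -3.6429, 0.8571, -0.2429, 0.9571, 3.1571, 0.7571, -1.8429
Σ(z_t−z̄)(z_{t+1}−z̄) = (-3.1224) + (-0.2082) + (-0.2324) + (3.0218) + (2.3904) + (-1.3953) = 0.4539
Denominator Σ(z_t−z̄)² = 28.9171
r_1 = 0.4539 / 28.9171 = 0.016

0.016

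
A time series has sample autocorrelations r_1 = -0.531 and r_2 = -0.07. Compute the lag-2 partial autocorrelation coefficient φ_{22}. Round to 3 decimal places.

φ_{22} = (r_2 − r_1²) / (1 − r_1²)
r_1² = (-0.531)² = 0.281961
Numerator = -0.07 − 0.2820 = -0.3520; denominator = 1 − 0.2820 = 0.7180
φ_{22} = -0.3520 / 0.7180 = -0.490

-0.490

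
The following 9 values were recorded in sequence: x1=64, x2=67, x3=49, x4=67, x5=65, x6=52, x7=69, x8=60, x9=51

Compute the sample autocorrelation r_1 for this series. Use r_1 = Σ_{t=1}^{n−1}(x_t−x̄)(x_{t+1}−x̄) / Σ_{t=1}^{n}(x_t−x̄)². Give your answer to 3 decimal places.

-0.428

Mean x̄ = (64 + 67 + 49 + 67 + 65 + 52 + 69 + 60 + 51)/9 = 60.4444
Numerator Σ_{t=1}^{8}(x_t−x̄)(x_{t+1}−x̄) = -207.1975
Denominator Σ(x_t−x̄)² = 484.2222
r_1 = -207.1975 / 484.2222 = -0.428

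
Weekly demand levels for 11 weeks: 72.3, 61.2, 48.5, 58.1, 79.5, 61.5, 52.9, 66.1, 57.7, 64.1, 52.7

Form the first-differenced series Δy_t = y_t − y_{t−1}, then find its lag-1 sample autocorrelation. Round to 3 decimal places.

-0.221

First differences Δy: -11.1, -12.7, 9.6, 21.4, -18.0, -8.6, 13.2, -8.4, 6.4, -11.4
Mean of differences = -1.9600
Numerator Σ(Δy_t−Δȳ)(Δy_{t+1}−Δȳ) = -355.1876
Denominator Σ(Δy_t−Δȳ)² = 1609.8840
r_1(Δy) = -355.1876 / 1609.8840 = -0.221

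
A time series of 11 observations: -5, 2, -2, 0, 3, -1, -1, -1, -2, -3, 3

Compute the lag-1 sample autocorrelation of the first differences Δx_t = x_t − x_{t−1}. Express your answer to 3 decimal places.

First differences Δx: 7, -4, 2, 3, -4, 0, 0, -1, -1, 6
Mean of differences = 0.8000
Numerator Σ(Δx_t−Δx̄)(Δx_{t+1}−Δx̄) = -43.6400
Denominator Σ(Δx_t−Δx̄)² = 125.6000
r_1(Δx) = -43.6400 / 125.6000 = -0.347

-0.347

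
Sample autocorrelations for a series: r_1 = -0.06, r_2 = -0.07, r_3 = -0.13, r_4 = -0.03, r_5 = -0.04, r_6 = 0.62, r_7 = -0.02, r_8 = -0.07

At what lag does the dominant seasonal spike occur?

6

The largest autocorrelation is r_6 = 0.62; the remaining lags stay at or below -0.02.
The dominant spike at lag 6 indicates a seasonal period of 6.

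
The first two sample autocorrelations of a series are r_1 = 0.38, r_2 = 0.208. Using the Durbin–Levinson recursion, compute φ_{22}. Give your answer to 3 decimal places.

φ_{22} = (r_2 − r_1²) / (1 − r_1²)
r_1² = (0.38)² = 0.1444
Numerator = 0.208 − 0.1444 = 0.0636; denominator = 1 − 0.1444 = 0.8556
φ_{22} = 0.0636 / 0.8556 = 0.074

0.074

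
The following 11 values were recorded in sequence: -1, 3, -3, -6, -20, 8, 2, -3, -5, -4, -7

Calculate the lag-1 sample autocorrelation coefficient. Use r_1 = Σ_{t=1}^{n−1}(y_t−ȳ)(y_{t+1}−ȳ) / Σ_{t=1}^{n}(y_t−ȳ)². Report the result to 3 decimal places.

Mean ȳ = (-1 + 3 − 3 − 6 − 20 + 8 + 2 − 3 − 5 − 4 − 7)/11 = -3.2727
Numerator Σ_{t=1}^{10}(y_t−ȳ)(y_{t+1}−ȳ) = -63.3471
Denominator Σ(y_t−ȳ)² = 504.1818
r_1 = -63.3471 / 504.1818 = -0.126

-0.126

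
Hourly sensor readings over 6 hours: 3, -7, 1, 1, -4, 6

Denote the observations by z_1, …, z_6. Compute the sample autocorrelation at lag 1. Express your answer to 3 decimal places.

-0.491

Mean z̄ = (3 − 7 + 1 + 1 − 4 + 6)/6 = 0.0000
Deviations from mean: 3.0000, -7.0000, 1.0000, 1.0000, -4.0000, 6.0000
Σ(z_t−z̄)(z_{t+1}−z̄) = (-21.0000) + (-7.0000) + (1.0000) + (-4.0000) + (-24.0000) = -55.0000
Denominator Σ(z_t−z̄)² = 112.0000
r_1 = -55.0000 / 112.0000 = -0.491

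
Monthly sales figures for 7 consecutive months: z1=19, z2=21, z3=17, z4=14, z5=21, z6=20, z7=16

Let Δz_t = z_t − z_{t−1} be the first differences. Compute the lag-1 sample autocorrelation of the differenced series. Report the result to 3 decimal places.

First differences Δz: 2, -4, -3, 7, -1, -4
Mean of differences = -0.5000
Numerator Σ(Δz_t−Δz̄)(Δz_{t+1}−Δz̄) = -20.7500
Denominator Σ(Δz_t−Δz̄)² = 93.5000
r_1(Δz) = -20.7500 / 93.5000 = -0.222

-0.222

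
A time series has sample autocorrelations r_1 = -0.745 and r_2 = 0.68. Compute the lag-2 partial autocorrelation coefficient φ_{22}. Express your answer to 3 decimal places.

φ_{22} = (r_2 − r_1²) / (1 − r_1²)
r_1² = (-0.745)² = 0.555025
Numerator = 0.68 − 0.5550 = 0.1250; denominator = 1 − 0.5550 = 0.4450
φ_{22} = 0.1250 / 0.4450 = 0.281

0.281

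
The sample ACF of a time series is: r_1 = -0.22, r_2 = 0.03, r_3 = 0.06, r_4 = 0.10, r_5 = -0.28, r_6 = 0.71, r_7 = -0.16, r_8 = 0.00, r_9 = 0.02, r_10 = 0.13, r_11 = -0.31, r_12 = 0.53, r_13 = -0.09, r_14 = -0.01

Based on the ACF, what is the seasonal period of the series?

6

The largest autocorrelation is r_6 = 0.71, with a weaker echo at lag 12 (0.53); the remaining lags stay at or below 0.13.
The dominant spike at lag 6 indicates a seasonal period of 6.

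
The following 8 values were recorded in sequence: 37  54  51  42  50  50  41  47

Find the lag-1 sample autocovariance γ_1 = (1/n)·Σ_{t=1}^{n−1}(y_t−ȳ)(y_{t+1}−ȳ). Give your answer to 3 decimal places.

-10.406

Mean ȳ = (37 + 54 + 51 + 42 + 50 + 50 + 41 + 47)/8 = 46.5000
Deviations: -9.5000, 7.5000, 4.5000, -4.5000, 3.5000, 3.5000, -5.5000, 0.5000
Σ_{t=1}^{7}(y_t−ȳ)(y_{t+1}−ȳ) = -83.2500
γ_1 = -83.2500 / 8 = -10.406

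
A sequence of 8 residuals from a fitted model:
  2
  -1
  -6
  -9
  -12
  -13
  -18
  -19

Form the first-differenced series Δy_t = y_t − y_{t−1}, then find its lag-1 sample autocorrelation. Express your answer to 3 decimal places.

-0.500

First differences Δy: -3, -5, -3, -3, -1, -5, -1
Mean of differences = -3.0000
Numerator Σ(Δy_t−Δȳ)(Δy_{t+1}−Δȳ) = -8.0000
Denominator Σ(Δy_t−Δȳ)² = 16.0000
r_1(Δy) = -8.0000 / 16.0000 = -0.500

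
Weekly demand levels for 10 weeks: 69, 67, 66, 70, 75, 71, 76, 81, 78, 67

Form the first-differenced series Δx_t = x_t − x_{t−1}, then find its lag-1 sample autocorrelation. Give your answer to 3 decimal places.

First differences Δx: -2, -1, 4, 5, -4, 5, 5, -3, -11
Mean of differences = -0.2222
Numerator Σ(Δx_t−Δx̄)(Δx_{t+1}−Δx̄) = 23.3951
Denominator Σ(Δx_t−Δx̄)² = 241.5556
r_1(Δx) = 23.3951 / 241.5556 = 0.097

0.097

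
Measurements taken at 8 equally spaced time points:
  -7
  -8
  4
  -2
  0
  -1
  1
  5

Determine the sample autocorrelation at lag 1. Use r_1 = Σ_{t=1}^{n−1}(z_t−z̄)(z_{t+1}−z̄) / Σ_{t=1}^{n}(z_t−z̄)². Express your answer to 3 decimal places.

0.086

Mean z̄ = (-7 − 8 + 4 − 2 + 0 − 1 + 1 + 5)/8 = -1.0000
Σ(z_t−z̄)(z_{t+1}−z̄) = (42.0000) + (-35.0000) + (-5.0000) + (-1.0000) + (0.0000) + (0.0000) + (12.0000) = 13.0000
Denominator Σ(z_t−z̄)² = 152.0000
r_1 = 13.0000 / 152.0000 = 0.086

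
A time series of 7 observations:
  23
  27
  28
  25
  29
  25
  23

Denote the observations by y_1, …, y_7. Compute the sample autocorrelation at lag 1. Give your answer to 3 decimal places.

-0.148

Mean ȳ = (23 + 27 + 28 + 25 + 29 + 25 + 23)/7 = 25.7143
Deviations from mean: -2.7143, 1.2857, 2.2857, -0.7143, 3.2857, -0.7143, -2.7143
Σ(y_t−ȳ)(y_{t+1}−ȳ) = (-3.4898) + (2.9388) + (-1.6327) + (-2.3469) + (-2.3469) + (1.9388) = -4.9388
Denominator Σ(y_t−ȳ)² = 33.4286
r_1 = -4.9388 / 33.4286 = -0.148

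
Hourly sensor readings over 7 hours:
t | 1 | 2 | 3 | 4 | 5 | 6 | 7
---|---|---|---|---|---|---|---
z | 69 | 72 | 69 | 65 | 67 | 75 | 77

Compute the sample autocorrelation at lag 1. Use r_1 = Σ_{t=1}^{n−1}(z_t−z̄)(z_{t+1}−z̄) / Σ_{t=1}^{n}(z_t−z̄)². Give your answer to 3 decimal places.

Mean z̄ = (69 + 72 + 69 + 65 + 67 + 75 + 77)/7 = 70.5714
Deviations from mean: -1.5714, 1.4286, -1.5714, -5.5714, -3.5714, 4.4286, 6.4286
Numerator Σ_{t=1}^{6}(z_t−z̄)(z_{t+1}−z̄) = 36.8163
Denominator Σ(z_t−z̄)² = 111.7143
r_1 = 36.8163 / 111.7143 = 0.330

0.330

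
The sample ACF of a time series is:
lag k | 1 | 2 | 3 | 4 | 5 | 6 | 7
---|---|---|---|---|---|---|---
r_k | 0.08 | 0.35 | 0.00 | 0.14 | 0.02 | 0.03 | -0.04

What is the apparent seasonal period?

2

The largest autocorrelation is r_2 = 0.35; the remaining lags stay at or below 0.14.
The dominant spike at lag 2 indicates a seasonal period of 2.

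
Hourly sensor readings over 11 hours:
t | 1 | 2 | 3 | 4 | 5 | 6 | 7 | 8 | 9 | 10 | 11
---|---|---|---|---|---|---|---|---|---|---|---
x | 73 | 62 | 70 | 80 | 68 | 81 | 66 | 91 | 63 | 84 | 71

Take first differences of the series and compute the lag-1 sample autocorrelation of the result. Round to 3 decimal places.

First differences Δx: -11, 8, 10, -12, 13, -15, 25, -28, 21, -13
Mean of differences = -0.2000
Numerator Σ(Δx_t−Δx̄)(Δx_{t+1}−Δx̄) = -2410.6400
Denominator Σ(Δx_t−Δx̄)² = 2841.6000
r_1(Δx) = -2410.6400 / 2841.6000 = -0.848

-0.848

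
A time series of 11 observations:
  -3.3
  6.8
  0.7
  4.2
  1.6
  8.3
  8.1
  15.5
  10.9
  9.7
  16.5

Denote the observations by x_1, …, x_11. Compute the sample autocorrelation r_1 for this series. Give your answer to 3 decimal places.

Mean x̄ = (-3.3 + 6.8 + 0.7 + 4.2 + 1.6 + 8.3 + 8.1 + 15.5 + 10.9 + 9.7 + 16.5)/11 = 7.1818
Numerator Σ_{t=1}^{10}(x_t−x̄)(x_{t+1}−x̄) = 108.6279
Denominator Σ(x_t−x̄)² = 370.3564
r_1 = 108.6279 / 370.3564 = 0.293

0.293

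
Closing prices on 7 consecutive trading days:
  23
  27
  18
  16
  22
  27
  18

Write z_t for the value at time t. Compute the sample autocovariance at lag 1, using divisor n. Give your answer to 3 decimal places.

Mean z̄ = (23 + 27 + 18 + 16 + 22 + 27 + 18)/7 = 21.5714
Σ_{t=1}^{6}(z_t−z̄)(z_{t+1}−z̄) = -11.1837
γ_1 = -11.1837 / 7 = -1.598

-1.598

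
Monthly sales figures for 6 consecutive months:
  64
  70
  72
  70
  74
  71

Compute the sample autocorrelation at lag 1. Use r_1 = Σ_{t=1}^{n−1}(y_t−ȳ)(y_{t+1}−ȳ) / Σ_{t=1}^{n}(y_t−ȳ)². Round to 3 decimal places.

Mean ȳ = (64 + 70 + 72 + 70 + 74 + 71)/6 = 70.1667
Deviations from mean: -6.1667, -0.1667, 1.8333, -0.1667, 3.8333, 0.8333
Numerator Σ_{t=1}^{5}(y_t−ȳ)(y_{t+1}−ȳ) = 2.9722
Denominator Σ(y_t−ȳ)² = 56.8333
r_1 = 2.9722 / 56.8333 = 0.052

0.052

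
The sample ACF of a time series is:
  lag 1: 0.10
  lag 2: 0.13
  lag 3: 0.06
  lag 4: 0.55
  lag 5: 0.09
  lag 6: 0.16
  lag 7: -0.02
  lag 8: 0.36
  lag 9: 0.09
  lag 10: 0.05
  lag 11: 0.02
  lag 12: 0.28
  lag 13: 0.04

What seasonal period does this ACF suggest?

4

The largest autocorrelation is r_4 = 0.55, with weaker echoes at lags 8 (0.36) and 12 (0.28); the remaining lags stay at or below 0.16.
The dominant spike at lag 4 indicates a seasonal period of 4.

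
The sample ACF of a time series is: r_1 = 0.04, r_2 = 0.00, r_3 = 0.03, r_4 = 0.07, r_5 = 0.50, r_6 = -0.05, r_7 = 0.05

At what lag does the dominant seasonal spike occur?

The largest autocorrelation is r_5 = 0.50; the remaining lags stay at or below 0.07.
The dominant spike at lag 5 indicates a seasonal period of 5.

5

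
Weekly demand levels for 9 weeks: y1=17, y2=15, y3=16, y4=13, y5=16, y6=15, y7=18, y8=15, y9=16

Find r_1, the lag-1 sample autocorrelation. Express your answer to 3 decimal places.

Mean ȳ = (17 + 15 + 16 + 13 + 16 + 15 + 18 + 15 + 16)/9 = 15.6667
Numerator Σ_{t=1}^{8}(y_t−ȳ)(y_{t+1}−ȳ) = -6.4444
Denominator Σ(y_t−ȳ)² = 16.0000
r_1 = -6.4444 / 16.0000 = -0.403

-0.403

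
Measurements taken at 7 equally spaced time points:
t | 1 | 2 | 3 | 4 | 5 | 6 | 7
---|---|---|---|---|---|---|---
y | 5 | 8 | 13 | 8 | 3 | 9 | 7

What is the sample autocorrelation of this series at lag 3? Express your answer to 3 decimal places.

Mean ȳ = (5 + 8 + 13 + 8 + 3 + 9 + 7)/7 = 7.5714
Σ(y_t−ȳ)(y_{t+3}−ȳ) = (-1.1020) + (-1.9592) + (7.7551) + (-0.2449) = 4.4490
Denominator Σ(y_t−ȳ)² = 59.7143
r_3 = 4.4490 / 59.7143 = 0.075

0.075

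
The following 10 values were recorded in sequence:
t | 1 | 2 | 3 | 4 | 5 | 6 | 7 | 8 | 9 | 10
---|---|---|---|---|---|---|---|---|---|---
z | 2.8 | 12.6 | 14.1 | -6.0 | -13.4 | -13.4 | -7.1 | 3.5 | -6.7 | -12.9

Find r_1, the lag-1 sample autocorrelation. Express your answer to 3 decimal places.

0.489

Mean z̄ = (2.8 + 12.6 + 14.1 − 6.0 − 13.4 − 13.4 − 7.1 + 3.5 − 6.7 − 12.9)/10 = -2.6500
Numerator Σ_{t=1}^{9}(z_t−z̄)(z_{t+1}−z̄) = 471.0875
Denominator Σ(z_t−z̄)² = 964.2650
r_1 = 471.0875 / 964.2650 = 0.489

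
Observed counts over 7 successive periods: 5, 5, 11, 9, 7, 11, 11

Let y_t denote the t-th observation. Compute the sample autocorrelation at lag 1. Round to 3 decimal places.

Mean ȳ = (5 + 5 + 11 + 9 + 7 + 11 + 11)/7 = 8.4286
Deviations from mean: -3.4286, -3.4286, 2.5714, 0.5714, -1.4286, 2.5714, 2.5714
Numerator Σ_{t=1}^{6}(y_t−ȳ)(y_{t+1}−ȳ) = 6.5306
Denominator Σ(y_t−ȳ)² = 45.7143
r_1 = 6.5306 / 45.7143 = 0.143

0.143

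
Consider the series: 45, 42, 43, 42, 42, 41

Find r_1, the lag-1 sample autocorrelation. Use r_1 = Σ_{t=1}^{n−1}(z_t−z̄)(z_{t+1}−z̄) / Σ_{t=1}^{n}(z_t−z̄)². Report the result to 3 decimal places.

Mean z̄ = (45 + 42 + 43 + 42 + 42 + 41)/6 = 42.5000
Deviations from mean: 2.5000, -0.5000, 0.5000, -0.5000, -0.5000, -1.5000
Numerator Σ_{t=1}^{5}(z_t−z̄)(z_{t+1}−z̄) = -0.7500
Denominator Σ(z_t−z̄)² = 9.5000
r_1 = -0.7500 / 9.5000 = -0.079

-0.079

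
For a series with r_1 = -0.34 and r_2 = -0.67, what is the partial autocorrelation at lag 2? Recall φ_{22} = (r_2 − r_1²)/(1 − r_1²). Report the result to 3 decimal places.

φ_{22} = (r_2 − r_1²) / (1 − r_1²)
r_1² = (-0.34)² = 0.1156
Numerator = -0.67 − 0.1156 = -0.7856; denominator = 1 − 0.1156 = 0.8844
φ_{22} = -0.7856 / 0.8844 = -0.888

-0.888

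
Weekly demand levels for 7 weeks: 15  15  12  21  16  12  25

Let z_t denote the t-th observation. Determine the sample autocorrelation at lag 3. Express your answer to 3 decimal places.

Mean z̄ = (15 + 15 + 12 + 21 + 16 + 12 + 25)/7 = 16.5714
Deviations from mean: -1.5714, -1.5714, -4.5714, 4.4286, -0.5714, -4.5714, 8.4286
Σ(z_t−z̄)(z_{t+3}−z̄) = (-6.9592) + (0.8980) + (20.8980) + (37.3265) = 52.1633
Denominator Σ(z_t−z̄)² = 137.7143
r_3 = 52.1633 / 137.7143 = 0.379

0.379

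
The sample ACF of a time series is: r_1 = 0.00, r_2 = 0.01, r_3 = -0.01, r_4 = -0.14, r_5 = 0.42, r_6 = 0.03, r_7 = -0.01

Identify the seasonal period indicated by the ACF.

5

The largest autocorrelation is r_5 = 0.42; the remaining lags stay at or below 0.03.
The dominant spike at lag 5 indicates a seasonal period of 5.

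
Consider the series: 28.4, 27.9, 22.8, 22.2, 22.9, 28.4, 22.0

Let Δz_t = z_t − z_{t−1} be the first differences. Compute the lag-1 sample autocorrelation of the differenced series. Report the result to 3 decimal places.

-0.293

First differences Δz: -0.5, -5.1, -0.6, 0.7, 5.5, -6.4
Mean of differences = -1.0667
Numerator Σ(Δz_t−Δz̄)(Δz_{t+1}−Δz̄) = -26.7644
Denominator Σ(Δz_t−Δz̄)² = 91.4933
r_1(Δz) = -26.7644 / 91.4933 = -0.293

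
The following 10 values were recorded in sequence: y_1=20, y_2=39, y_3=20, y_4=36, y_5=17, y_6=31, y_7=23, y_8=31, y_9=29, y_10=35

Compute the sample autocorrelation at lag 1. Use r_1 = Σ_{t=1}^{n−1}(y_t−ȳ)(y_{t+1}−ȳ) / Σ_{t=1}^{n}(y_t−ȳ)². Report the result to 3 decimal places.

-0.723

Mean ȳ = (20 + 39 + 20 + 36 + 17 + 31 + 23 + 31 + 29 + 35)/10 = 28.1000
Numerator Σ_{t=1}^{9}(y_t−ȳ)(y_{t+1}−ȳ) = -381.2100
Denominator Σ(y_t−ȳ)² = 526.9000
r_1 = -381.2100 / 526.9000 = -0.723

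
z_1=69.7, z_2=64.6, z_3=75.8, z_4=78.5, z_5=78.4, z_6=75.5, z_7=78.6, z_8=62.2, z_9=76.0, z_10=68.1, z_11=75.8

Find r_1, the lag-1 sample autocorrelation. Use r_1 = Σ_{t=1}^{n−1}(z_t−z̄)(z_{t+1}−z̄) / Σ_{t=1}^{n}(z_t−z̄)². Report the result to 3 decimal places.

-0.129

Mean z̄ = (69.7 + 64.6 + 75.8 + 78.5 + 78.4 + 75.5 + 78.6 + 62.2 + 76.0 + 68.1 + 75.8)/11 = 73.0182
Numerator Σ_{t=1}^{10}(z_t−z̄)(z_{t+1}−z̄) = -44.5131
Denominator Σ(z_t−z̄)² = 343.7964
r_1 = -44.5131 / 343.7964 = -0.129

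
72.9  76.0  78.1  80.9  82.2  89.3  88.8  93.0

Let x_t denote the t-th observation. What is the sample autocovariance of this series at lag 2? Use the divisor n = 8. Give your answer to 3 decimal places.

Mean x̄ = (72.9 + 76.0 + 78.1 + 80.9 + 82.2 + 89.3 + 88.8 + 93.0)/8 = 82.6500
Σ_{t=1}^{6}(x_t−x̄)(x_{t+2}−x̄) = 112.4700
γ_2 = 112.4700 / 8 = 14.059

14.059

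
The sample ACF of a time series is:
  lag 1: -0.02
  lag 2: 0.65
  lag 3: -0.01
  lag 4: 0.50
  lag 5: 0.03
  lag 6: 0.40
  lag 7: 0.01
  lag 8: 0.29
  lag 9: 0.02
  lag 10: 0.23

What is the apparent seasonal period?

2

The largest autocorrelation is r_2 = 0.65, with weaker echoes at lags 4 (0.50), 6 (0.40), 8 (0.29) and 10 (0.23); the remaining lags stay at or below 0.03.
The dominant spike at lag 2 indicates a seasonal period of 2.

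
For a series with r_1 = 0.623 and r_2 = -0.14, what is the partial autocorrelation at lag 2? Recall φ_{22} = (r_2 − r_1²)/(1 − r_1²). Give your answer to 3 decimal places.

-0.863

φ_{22} = (r_2 − r_1²) / (1 − r_1²)
r_1² = (0.623)² = 0.388129
Numerator = -0.14 − 0.3881 = -0.5281; denominator = 1 − 0.3881 = 0.6119
φ_{22} = -0.5281 / 0.6119 = -0.863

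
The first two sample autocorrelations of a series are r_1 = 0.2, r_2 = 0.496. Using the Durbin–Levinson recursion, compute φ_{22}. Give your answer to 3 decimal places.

0.475

φ_{22} = (r_2 − r_1²) / (1 − r_1²)
r_1² = (0.2)² = 0.04
Numerator = 0.496 − 0.0400 = 0.4560; denominator = 1 − 0.0400 = 0.9600
φ_{22} = 0.4560 / 0.9600 = 0.475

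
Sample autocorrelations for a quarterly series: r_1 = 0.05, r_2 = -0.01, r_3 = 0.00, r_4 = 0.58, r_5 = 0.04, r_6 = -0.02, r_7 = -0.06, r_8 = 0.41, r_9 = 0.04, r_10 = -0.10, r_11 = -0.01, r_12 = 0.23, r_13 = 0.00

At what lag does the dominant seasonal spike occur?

4

The largest autocorrelation is r_4 = 0.58, with weaker echoes at lags 8 (0.41) and 12 (0.23); the remaining lags stay at or below 0.05.
The dominant spike at lag 4 indicates a seasonal period of 4.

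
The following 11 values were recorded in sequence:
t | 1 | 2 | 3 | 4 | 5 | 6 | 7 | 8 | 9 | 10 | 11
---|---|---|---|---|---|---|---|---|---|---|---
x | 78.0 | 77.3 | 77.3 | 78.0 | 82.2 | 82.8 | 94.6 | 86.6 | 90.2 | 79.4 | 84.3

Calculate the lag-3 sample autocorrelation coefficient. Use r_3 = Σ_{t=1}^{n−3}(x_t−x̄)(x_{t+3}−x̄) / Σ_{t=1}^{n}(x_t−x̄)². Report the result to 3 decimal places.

Mean x̄ = (78.0 + 77.3 + 77.3 + 78.0 + 82.2 + 82.8 + 94.6 + 86.6 + 90.2 + 79.4 + 84.3)/11 = 82.7909
Numerator Σ_{t=1}^{8}(x_t−x̄)(x_{t+3}−x̄) = -66.9075
Denominator Σ(x_t−x̄)² = 329.1891
r_3 = -66.9075 / 329.1891 = -0.203

-0.203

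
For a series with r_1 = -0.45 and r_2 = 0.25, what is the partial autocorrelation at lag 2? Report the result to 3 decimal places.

φ_{22} = (r_2 − r_1²) / (1 − r_1²)
r_1² = (-0.45)² = 0.2025
Numerator = 0.25 − 0.2025 = 0.0475; denominator = 1 − 0.2025 = 0.7975
φ_{22} = 0.0475 / 0.7975 = 0.060

0.060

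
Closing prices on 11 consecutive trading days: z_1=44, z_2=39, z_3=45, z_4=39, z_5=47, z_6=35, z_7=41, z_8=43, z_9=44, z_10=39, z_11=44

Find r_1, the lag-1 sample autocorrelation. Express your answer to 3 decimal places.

-0.640

Mean z̄ = (44 + 39 + 45 + 39 + 47 + 35 + 41 + 43 + 44 + 39 + 44)/11 = 41.8182
Numerator Σ_{t=1}^{10}(z_t−z̄)(z_{t+1}−z̄) = -79.1240
Denominator Σ(z_t−z̄)² = 123.6364
r_1 = -79.1240 / 123.6364 = -0.640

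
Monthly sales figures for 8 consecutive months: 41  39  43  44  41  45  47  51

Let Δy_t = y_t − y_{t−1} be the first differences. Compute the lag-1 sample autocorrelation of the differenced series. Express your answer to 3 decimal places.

-0.318

First differences Δy: -2, 4, 1, -3, 4, 2, 4
Mean of differences = 1.4286
Numerator Σ(Δy_t−Δȳ)(Δy_{t+1}−Δȳ) = -16.4694
Denominator Σ(Δy_t−Δȳ)² = 51.7143
r_1(Δy) = -16.4694 / 51.7143 = -0.318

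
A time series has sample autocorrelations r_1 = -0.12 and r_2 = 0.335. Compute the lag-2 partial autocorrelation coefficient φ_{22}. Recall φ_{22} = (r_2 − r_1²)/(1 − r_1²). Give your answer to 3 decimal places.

0.325

φ_{22} = (r_2 − r_1²) / (1 − r_1²)
r_1² = (-0.12)² = 0.0144
Numerator = 0.335 − 0.0144 = 0.3206; denominator = 1 − 0.0144 = 0.9856
φ_{22} = 0.3206 / 0.9856 = 0.325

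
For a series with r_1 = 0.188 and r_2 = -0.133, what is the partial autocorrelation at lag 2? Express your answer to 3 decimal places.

φ_{22} = (r_2 − r_1²) / (1 − r_1²)
r_1² = (0.188)² = 0.035344
Numerator = -0.133 − 0.0353 = -0.1683; denominator = 1 − 0.0353 = 0.9647
φ_{22} = -0.1683 / 0.9647 = -0.175

-0.175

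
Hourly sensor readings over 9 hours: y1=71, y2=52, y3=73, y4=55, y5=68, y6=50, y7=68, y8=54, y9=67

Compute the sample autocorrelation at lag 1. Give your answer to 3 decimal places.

Mean ȳ = (71 + 52 + 73 + 55 + 68 + 50 + 68 + 54 + 67)/9 = 62.0000
Numerator Σ_{t=1}^{8}(y_t−ȳ)(y_{t+1}−ȳ) = -551.0000
Denominator Σ(y_t−ȳ)² = 656.0000
r_1 = -551.0000 / 656.0000 = -0.840

-0.840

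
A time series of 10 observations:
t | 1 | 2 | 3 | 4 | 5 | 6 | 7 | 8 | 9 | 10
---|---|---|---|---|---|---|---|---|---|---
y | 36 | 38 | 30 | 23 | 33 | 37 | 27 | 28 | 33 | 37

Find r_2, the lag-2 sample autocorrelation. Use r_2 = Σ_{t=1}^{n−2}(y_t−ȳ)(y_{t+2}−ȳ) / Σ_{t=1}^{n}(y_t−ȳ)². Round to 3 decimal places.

-0.681

Mean ȳ = (36 + 38 + 30 + 23 + 33 + 37 + 27 + 28 + 33 + 37)/10 = 32.2000
Numerator Σ_{t=1}^{8}(y_t−ȳ)(y_{t+2}−ȳ) = -156.2800
Denominator Σ(y_t−ȳ)² = 229.6000
r_2 = -156.2800 / 229.6000 = -0.681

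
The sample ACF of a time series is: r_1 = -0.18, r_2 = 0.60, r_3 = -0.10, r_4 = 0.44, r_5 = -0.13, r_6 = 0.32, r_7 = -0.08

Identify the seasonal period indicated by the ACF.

The largest autocorrelation is r_2 = 0.60, with weaker echoes at lags 4 (0.44) and 6 (0.32); the remaining lags stay at or below -0.08.
The dominant spike at lag 2 indicates a seasonal period of 2.

2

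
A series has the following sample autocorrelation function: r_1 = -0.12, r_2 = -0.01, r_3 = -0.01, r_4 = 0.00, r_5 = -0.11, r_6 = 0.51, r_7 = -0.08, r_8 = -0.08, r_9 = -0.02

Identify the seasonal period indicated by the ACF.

6

The largest autocorrelation is r_6 = 0.51; the remaining lags stay at or below 0.00.
The dominant spike at lag 6 indicates a seasonal period of 6.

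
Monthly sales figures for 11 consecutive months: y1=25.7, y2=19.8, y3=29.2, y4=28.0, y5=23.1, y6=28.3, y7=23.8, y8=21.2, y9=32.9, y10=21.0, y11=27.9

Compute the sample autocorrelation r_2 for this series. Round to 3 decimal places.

Mean ȳ = (25.7 + 19.8 + 29.2 + 28.0 + 23.1 + 28.3 + 23.8 + 21.2 + 32.9 + 21.0 + 27.9)/11 = 25.5364
Numerator Σ_{t=1}^{9}(y_t−ȳ)(y_{t+2}−ȳ) = 0.8864
Denominator Σ(y_t−ȳ)² = 168.2055
r_2 = 0.8864 / 168.2055 = 0.005

0.005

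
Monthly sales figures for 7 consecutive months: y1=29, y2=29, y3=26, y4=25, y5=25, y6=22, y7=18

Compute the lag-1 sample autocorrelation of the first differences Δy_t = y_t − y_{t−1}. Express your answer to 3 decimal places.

-0.081

First differences Δy: 0, -3, -1, 0, -3, -4
Mean of differences = -1.8333
Numerator Σ(Δy_t−Δȳ)(Δy_{t+1}−Δȳ) = -1.1944
Denominator Σ(Δy_t−Δȳ)² = 14.8333
r_1(Δy) = -1.1944 / 14.8333 = -0.081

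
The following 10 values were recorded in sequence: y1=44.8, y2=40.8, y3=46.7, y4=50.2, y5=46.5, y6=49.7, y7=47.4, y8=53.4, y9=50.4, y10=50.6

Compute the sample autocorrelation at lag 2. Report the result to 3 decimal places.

Mean ȳ = (44.8 + 40.8 + 46.7 + 50.2 + 46.5 + 49.7 + 47.4 + 53.4 + 50.4 + 50.6)/10 = 48.0500
Numerator Σ_{t=1}^{8}(y_t−ȳ)(y_{t+2}−ȳ) = 16.3900
Denominator Σ(y_t−ȳ)² = 115.7650
r_2 = 16.3900 / 115.7650 = 0.142

0.142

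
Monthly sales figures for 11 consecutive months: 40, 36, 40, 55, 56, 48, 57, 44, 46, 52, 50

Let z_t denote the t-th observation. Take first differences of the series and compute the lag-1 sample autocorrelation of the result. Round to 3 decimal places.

-0.299

First differences Δz: -4, 4, 15, 1, -8, 9, -13, 2, 6, -2
Mean of differences = 1.0000
Numerator Σ(Δz_t−Δz̄)(Δz_{t+1}−Δz̄) = -181.0000
Denominator Σ(Δz_t−Δz̄)² = 606.0000
r_1(Δz) = -181.0000 / 606.0000 = -0.299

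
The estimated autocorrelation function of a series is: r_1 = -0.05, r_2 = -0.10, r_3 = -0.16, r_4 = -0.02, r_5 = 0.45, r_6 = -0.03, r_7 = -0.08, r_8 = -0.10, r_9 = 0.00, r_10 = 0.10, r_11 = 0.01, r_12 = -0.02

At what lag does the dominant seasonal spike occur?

The largest autocorrelation is r_5 = 0.45; the remaining lags stay at or below 0.10.
The dominant spike at lag 5 indicates a seasonal period of 5.

5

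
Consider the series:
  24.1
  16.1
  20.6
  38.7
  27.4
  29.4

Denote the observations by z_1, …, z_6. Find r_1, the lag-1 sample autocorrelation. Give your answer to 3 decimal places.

0.086

Mean z̄ = (24.1 + 16.1 + 20.6 + 38.7 + 27.4 + 29.4)/6 = 26.0500
Deviations from mean: -1.9500, -9.9500, -5.4500, 12.6500, 1.3500, 3.3500
Σ(z_t−z̄)(z_{t+1}−z̄) = (19.4025) + (54.2275) + (-68.9425) + (17.0775) + (4.5225) = 26.2875
Denominator Σ(z_t−z̄)² = 305.5750
r_1 = 26.2875 / 305.5750 = 0.086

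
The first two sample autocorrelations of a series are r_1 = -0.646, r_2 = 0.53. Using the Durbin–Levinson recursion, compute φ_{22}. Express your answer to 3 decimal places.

φ_{22} = (r_2 − r_1²) / (1 − r_1²)
r_1² = (-0.646)² = 0.417316
Numerator = 0.53 − 0.4173 = 0.1127; denominator = 1 − 0.4173 = 0.5827
φ_{22} = 0.1127 / 0.5827 = 0.193

0.193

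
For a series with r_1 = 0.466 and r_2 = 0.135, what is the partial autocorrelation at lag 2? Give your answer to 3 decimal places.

-0.105

φ_{22} = (r_2 − r_1²) / (1 − r_1²)
r_1² = (0.466)² = 0.217156
Numerator = 0.135 − 0.2172 = -0.0822; denominator = 1 − 0.2172 = 0.7828
φ_{22} = -0.0822 / 0.7828 = -0.105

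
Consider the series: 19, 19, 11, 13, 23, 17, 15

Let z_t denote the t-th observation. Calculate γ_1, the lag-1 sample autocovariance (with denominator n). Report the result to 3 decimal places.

Mean z̄ = (19 + 19 + 11 + 13 + 23 + 17 + 15)/7 = 16.7143
Σ_{t=1}^{6}(z_t−z̄)(z_{t+1}−z̄) = -8.6531
γ_1 = -8.6531 / 7 = -1.236

-1.236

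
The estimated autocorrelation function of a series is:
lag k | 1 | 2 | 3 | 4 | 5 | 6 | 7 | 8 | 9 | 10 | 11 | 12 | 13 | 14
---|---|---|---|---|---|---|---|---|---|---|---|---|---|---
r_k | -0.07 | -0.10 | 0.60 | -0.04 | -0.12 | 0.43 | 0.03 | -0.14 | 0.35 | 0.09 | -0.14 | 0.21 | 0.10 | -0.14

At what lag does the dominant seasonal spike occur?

3

The largest autocorrelation is r_3 = 0.60, with weaker echoes at lags 6 (0.43), 9 (0.35) and 12 (0.21); the remaining lags stay at or below 0.10.
The dominant spike at lag 3 indicates a seasonal period of 3.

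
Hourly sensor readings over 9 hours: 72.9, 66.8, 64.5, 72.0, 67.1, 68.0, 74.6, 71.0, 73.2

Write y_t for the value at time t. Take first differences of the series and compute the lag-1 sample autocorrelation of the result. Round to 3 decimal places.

First differences Δy: -6.1, -2.3, 7.5, -4.9, 0.9, 6.6, -3.6, 2.2
Mean of differences = 0.0375
Numerator Σ(Δy_t−Δȳ)(Δy_{t+1}−Δȳ) = -70.2789
Denominator Σ(Δy_t−Δȳ)² = 184.9188
r_1(Δy) = -70.2789 / 184.9188 = -0.380

-0.380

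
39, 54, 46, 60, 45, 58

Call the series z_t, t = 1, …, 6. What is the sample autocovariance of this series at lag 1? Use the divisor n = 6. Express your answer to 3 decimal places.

Mean z̄ = (39 + 54 + 46 + 60 + 45 + 58)/6 = 50.3333
Deviations: -11.3333, 3.6667, -4.3333, 9.6667, -5.3333, 7.6667
Σ_{t=1}^{5}(z_t−z̄)(z_{t+1}−z̄) = -191.7778
γ_1 = -191.7778 / 6 = -31.963

-31.963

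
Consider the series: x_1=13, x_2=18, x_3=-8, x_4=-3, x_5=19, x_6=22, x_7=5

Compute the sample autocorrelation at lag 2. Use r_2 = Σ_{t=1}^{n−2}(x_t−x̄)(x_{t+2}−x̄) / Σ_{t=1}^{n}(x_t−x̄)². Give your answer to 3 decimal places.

Mean x̄ = (13 + 18 − 8 − 3 + 19 + 22 + 5)/7 = 9.4286
Deviations from mean: 3.5714, 8.5714, -17.4286, -12.4286, 9.5714, 12.5714, -4.4286
Σ(x_t−x̄)(x_{t+2}−x̄) = (-62.2449) + (-106.5306) + (-166.8163) + (-156.2449) + (-42.3878) = -534.2245
Denominator Σ(x_t−x̄)² = 813.7143
r_2 = -534.2245 / 813.7143 = -0.657

-0.657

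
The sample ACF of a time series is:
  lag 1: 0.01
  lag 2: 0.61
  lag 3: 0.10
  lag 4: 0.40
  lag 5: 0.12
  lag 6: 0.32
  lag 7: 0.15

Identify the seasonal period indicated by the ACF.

The largest autocorrelation is r_2 = 0.61, with weaker echoes at lags 4 (0.40) and 6 (0.32); the remaining lags stay at or below 0.15.
The dominant spike at lag 2 indicates a seasonal period of 2.

2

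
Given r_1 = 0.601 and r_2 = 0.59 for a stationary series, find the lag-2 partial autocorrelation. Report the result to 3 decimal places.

φ_{22} = (r_2 − r_1²) / (1 − r_1²)
r_1² = (0.601)² = 0.361201
Numerator = 0.59 − 0.3612 = 0.2288; denominator = 1 − 0.3612 = 0.6388
φ_{22} = 0.2288 / 0.6388 = 0.358

0.358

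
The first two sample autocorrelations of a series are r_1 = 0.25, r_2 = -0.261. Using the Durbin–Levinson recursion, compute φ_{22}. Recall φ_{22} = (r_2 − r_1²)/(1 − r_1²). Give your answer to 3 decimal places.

φ_{22} = (r_2 − r_1²) / (1 − r_1²)
r_1² = (0.25)² = 0.0625
Numerator = -0.261 − 0.0625 = -0.3235; denominator = 1 − 0.0625 = 0.9375
φ_{22} = -0.3235 / 0.9375 = -0.345

-0.345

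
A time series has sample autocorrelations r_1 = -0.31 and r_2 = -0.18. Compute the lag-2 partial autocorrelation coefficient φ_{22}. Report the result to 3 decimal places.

φ_{22} = (r_2 − r_1²) / (1 − r_1²)
r_1² = (-0.31)² = 0.0961
Numerator = -0.18 − 0.0961 = -0.2761; denominator = 1 − 0.0961 = 0.9039
φ_{22} = -0.2761 / 0.9039 = -0.305

-0.305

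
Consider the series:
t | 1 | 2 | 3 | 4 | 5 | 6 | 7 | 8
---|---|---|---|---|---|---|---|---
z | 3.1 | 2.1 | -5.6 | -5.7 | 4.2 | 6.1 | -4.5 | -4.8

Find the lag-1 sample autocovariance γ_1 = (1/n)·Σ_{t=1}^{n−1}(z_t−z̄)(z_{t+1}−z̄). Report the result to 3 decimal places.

Mean z̄ = (3.1 + 2.1 − 5.6 − 5.7 + 4.2 + 6.1 − 4.5 − 4.8)/8 = -0.6375
Deviations: 3.7375, 2.7375, -4.9625, -5.0625, 4.8375, 6.7375, -3.8625, -4.1625
Σ_{t=1}^{7}(z_t−z̄)(z_{t+1}−z̄) = 19.9261
γ_1 = 19.9261 / 8 = 2.491

2.491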